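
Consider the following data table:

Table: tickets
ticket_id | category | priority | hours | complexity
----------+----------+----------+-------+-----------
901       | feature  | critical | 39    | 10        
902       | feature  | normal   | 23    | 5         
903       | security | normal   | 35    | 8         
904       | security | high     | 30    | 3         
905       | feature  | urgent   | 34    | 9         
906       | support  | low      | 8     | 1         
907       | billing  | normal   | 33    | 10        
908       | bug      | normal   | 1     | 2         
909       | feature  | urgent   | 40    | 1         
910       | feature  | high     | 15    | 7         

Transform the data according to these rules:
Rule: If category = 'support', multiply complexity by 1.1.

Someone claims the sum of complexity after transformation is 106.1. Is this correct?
No, the correct result is 56.1.

Step 1: Calculate the correct sum after transformation
Step 2: Apply multiplier 1.1 to records where category = 'support'
Step 3: Correct result = 56.1
Step 4: Claimed result = 106.1
Step 5: 56.1 ≠ 106.1
Conclusion: The claimed result is incorrect. The correct answer is 56.1.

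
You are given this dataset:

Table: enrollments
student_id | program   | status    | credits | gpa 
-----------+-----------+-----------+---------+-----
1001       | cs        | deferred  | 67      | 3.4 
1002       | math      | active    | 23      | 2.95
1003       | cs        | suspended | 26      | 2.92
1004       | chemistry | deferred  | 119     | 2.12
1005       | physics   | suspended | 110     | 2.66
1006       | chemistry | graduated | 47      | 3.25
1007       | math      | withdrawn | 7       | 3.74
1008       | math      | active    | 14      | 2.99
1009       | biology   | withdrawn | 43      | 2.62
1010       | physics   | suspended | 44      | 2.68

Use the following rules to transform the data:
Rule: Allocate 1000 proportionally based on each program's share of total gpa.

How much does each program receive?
biology: 89.33, chemistry: 183.09, cs: 215.48, math: 330.04, physics: 182.07

Step 1: Calculate total gpa = 29.33
Step 2: Calculate each program's proportion:
  biology: 2.62/29.33 = 8.93% → 89.33
  chemistry: 5.37/29.33 = 18.31% → 183.09
  cs: 6.32/29.33 = 21.55% → 215.48
  math: 9.68/29.33 = 33.00% → 330.04
  physics: 5.34/29.33 = 18.21% → 182.07
Step 3: Verify: sum of allocations ≈ 1000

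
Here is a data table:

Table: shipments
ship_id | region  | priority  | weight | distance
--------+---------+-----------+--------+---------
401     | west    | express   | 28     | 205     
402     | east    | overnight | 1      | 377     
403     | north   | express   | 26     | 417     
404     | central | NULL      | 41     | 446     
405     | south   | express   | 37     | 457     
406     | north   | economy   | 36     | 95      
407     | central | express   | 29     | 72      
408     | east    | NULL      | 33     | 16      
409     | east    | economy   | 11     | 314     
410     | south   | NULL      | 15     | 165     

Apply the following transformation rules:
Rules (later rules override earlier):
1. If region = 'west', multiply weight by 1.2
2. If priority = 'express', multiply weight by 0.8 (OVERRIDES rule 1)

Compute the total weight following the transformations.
233.0

Step 1: Rule 2 takes priority for records with priority = 'express'
  - 4 records: 120 × 0.8 = 96.0
Step 2: Rule 1 applies to remaining records with region = 'west'
  - 0 records: 0 × 1.2 = 0.0
Step 3: Other records unchanged: 137
Step 4: Final sum = 96.0 + 0.0 + 137 = 233.0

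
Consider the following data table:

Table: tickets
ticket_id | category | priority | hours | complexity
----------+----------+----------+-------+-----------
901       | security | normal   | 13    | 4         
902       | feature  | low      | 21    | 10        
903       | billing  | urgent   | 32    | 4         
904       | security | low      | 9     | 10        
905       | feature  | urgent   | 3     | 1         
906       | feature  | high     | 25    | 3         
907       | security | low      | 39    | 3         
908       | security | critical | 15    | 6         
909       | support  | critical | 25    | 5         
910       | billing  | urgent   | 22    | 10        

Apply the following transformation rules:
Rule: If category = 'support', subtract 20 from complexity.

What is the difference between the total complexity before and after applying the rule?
20

Step 1: Original sum of complexity = 56
Step 2: 1 records have category = 'support'
Step 3: Each affected record changes by -20
Step 4: Total change = 1 × -20 = -20
Step 5: New sum = 56 + -20 = 36
Step 6: Difference = |36 - 56| = 20
        (Sum decreased by 20)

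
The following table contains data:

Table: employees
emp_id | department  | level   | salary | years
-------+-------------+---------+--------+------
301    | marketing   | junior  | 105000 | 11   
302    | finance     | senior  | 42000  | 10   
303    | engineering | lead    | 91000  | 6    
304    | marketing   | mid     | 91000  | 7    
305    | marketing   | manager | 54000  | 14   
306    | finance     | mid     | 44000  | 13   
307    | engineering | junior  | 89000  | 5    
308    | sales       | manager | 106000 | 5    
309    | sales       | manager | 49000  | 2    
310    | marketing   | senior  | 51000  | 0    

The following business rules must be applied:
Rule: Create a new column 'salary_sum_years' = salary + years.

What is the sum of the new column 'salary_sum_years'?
722073

Step 1: For each record, compute salary + years
Example calculations:
  105000 + 11 = 105011
  42000 + 10 = 42010
  91000 + 6 = 91006
  ...
Step 2: Sum all derived values
Step 3: Total = 722073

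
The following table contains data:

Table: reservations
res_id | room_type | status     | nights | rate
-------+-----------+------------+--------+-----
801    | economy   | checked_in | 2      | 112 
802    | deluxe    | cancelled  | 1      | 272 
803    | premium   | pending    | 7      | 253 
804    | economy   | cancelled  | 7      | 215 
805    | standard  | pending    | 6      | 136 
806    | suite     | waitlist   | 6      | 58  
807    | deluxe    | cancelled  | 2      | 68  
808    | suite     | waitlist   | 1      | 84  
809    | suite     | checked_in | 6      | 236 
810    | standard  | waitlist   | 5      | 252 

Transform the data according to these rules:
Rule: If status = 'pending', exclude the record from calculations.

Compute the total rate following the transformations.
1297

Step 1: Identify records where status = 'pending'
Step 2: The excluded records sum to 389
Step 3: Original total rate = 1686
Step 4: Remaining total = 1686 - 389 = 1297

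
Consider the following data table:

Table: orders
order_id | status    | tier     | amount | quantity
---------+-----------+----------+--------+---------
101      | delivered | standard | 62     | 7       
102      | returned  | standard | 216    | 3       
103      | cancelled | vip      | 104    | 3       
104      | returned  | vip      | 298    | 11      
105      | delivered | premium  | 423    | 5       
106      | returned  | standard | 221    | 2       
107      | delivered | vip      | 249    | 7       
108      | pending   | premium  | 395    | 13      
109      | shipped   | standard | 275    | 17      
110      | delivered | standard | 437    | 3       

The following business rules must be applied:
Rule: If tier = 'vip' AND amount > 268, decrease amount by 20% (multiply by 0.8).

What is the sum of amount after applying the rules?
2620.4

Step 1: Find records where tier = 'vip' AND amount > 268
Step 2: 1 records match, summing to 298
Step 3: After multiplier: 298 × 0.8 = 238.4
Step 4: Unaffected records sum: 2382
Step 5: Final sum = 238.4 + 2382 = 2620.4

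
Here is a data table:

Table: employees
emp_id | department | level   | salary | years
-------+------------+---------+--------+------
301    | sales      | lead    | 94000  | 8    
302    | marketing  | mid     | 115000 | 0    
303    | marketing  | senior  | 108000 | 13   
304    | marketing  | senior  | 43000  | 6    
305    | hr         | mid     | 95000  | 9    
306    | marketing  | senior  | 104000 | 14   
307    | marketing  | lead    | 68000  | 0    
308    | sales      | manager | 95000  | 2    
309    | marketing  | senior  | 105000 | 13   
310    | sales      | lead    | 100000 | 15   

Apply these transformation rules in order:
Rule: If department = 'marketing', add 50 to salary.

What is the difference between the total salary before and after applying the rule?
300

Step 1: Original sum of salary = 927000
Step 2: 6 records have department = 'marketing'
Step 3: Each affected record changes by 50
Step 4: Total change = 6 × 50 = 300
Step 5: New sum = 927000 + 300 = 927300
Step 6: Difference = |927300 - 927000| = 300
        (Sum increased by 300)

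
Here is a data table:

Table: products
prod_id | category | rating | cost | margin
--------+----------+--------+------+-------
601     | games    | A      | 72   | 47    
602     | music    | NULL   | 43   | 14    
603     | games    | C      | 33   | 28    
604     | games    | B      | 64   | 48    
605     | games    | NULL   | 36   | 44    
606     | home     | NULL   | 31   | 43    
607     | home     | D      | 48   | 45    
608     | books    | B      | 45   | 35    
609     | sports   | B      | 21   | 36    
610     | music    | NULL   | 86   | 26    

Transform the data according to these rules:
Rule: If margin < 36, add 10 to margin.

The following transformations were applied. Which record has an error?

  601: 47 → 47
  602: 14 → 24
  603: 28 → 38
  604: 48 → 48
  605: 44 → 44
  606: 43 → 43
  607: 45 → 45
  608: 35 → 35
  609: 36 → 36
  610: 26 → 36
Record 608 has an error. The correct transformed value should be 45, not 35.

Step 1: Check each record against the rule
Step 2: Record 608 has margin = 35
Step 3: Since 35 < 36, the bonus should have been applied
Step 4: Correct value = 45, but claimed value = 35
Conclusion: Record 608 has the error.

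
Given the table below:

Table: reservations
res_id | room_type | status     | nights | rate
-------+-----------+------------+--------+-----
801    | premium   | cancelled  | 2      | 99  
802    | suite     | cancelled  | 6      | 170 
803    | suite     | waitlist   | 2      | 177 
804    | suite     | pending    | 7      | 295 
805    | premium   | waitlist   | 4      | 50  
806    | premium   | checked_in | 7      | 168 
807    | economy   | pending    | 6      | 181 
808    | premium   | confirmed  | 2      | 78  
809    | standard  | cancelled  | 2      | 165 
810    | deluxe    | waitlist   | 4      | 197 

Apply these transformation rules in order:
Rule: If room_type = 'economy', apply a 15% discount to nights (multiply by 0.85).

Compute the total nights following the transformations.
41.1

Step 1: Records with room_type = 'economy' have total nights = 6
Step 2: Apply multiplier: 6 × 0.85 = 5.1
Step 3: Other records total: 36
Step 4: Final sum = 5.1 + 36 = 41.1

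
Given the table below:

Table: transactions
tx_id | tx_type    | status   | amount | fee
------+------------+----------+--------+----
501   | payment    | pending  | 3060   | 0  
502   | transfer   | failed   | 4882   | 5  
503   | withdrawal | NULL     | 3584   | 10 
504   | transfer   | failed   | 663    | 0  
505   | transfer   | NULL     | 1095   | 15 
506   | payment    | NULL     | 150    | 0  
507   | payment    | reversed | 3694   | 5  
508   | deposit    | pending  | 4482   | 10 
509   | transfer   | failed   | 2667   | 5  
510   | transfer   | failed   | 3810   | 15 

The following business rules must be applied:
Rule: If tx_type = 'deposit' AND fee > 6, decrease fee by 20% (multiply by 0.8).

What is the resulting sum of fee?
63.0

Step 1: Find records where tx_type = 'deposit' AND fee > 6
Step 2: 1 records match, summing to 10
Step 3: After multiplier: 10 × 0.8 = 8.0
Step 4: Unaffected records sum: 55
Step 5: Final sum = 8.0 + 55 = 63.0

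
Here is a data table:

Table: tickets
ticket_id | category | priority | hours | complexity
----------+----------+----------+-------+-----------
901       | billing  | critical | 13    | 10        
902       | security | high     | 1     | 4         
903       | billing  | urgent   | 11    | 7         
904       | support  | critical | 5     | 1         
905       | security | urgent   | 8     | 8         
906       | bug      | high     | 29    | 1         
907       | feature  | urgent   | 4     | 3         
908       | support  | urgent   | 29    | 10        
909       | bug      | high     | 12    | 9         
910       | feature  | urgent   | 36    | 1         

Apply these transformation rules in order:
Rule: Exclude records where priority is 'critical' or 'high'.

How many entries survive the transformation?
5

Step 1: Count records to exclude
  - 2 (critical) + 3 (high) = 5 records
Step 2: Total records: 10
Step 3: Remaining = 10 - 5 = 5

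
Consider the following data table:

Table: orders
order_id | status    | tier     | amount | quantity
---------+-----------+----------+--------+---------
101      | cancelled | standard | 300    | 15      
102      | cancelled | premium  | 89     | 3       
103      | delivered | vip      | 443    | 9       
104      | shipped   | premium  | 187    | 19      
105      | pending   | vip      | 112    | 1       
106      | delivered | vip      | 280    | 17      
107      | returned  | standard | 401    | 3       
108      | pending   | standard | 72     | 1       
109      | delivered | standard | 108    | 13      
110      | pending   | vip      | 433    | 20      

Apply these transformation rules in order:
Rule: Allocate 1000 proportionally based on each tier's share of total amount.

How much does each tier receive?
premium: 113.81, standard: 363.3, vip: 522.89

Step 1: Calculate total amount = 2425
Step 2: Calculate each tier's proportion:
  premium: 276/2425 = 11.38% → 113.81
  standard: 881/2425 = 36.33% → 363.3
  vip: 1268/2425 = 52.29% → 522.89
Step 3: Verify: sum of allocations ≈ 1000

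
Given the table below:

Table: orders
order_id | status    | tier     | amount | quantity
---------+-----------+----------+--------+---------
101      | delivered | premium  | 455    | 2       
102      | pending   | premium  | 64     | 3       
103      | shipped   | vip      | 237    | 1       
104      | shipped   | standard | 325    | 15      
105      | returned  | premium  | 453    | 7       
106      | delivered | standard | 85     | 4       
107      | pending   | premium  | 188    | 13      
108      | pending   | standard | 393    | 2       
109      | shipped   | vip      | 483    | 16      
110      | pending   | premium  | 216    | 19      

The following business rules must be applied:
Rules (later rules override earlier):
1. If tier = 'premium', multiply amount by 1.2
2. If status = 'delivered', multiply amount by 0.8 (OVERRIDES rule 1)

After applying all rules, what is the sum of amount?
2975.2

Step 1: Rule 2 takes priority for records with status = 'delivered'
  - 2 records: 540 × 0.8 = 432.0
Step 2: Rule 1 applies to remaining records with tier = 'premium'
  - 4 records: 921 × 1.2 = 1105.2
Step 3: Other records unchanged: 1438
Step 4: Final sum = 432.0 + 1105.2 + 1438 = 2975.2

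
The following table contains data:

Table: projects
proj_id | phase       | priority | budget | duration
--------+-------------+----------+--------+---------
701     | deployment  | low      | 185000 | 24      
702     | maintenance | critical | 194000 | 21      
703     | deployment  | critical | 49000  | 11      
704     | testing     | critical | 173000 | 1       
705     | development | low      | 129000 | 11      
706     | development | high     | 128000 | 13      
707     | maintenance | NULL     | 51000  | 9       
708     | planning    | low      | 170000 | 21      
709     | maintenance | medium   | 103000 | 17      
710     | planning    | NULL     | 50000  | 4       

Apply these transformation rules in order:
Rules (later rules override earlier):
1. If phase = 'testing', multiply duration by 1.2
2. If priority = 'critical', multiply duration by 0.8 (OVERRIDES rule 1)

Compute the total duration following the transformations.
125.4

Step 1: Rule 2 takes priority for records with priority = 'critical'
  - 3 records: 33 × 0.8 = 26.4
Step 2: Rule 1 applies to remaining records with phase = 'testing'
  - 0 records: 0 × 1.2 = 0.0
Step 3: Other records unchanged: 99
Step 4: Final sum = 26.4 + 0.0 + 99 = 125.4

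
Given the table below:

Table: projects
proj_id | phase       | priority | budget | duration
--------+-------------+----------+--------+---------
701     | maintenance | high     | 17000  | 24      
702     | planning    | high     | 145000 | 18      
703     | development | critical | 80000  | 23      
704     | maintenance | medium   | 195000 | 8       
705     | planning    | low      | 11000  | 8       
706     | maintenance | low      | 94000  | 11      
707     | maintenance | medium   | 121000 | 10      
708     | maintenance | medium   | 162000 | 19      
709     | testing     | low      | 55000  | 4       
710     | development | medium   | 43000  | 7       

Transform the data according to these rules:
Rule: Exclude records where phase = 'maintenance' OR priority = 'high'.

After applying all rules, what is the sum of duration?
42

Step 1: Find records where phase = 'maintenance' OR priority = 'high'
Step 2: 6 records match, summing to 90
Step 3: Original sum: 132
Step 4: Remaining sum = 132 - 90 = 42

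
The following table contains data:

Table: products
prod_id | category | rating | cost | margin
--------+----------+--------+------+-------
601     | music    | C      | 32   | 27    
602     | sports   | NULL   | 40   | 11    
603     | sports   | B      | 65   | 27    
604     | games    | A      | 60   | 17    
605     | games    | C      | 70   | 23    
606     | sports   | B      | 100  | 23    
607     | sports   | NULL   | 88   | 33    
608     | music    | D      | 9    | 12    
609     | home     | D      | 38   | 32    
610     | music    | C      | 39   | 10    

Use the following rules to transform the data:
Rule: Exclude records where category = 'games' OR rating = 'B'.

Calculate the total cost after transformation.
246

Step 1: Find records where category = 'games' OR rating = 'B'
Step 2: 4 records match, summing to 295
Step 3: Original sum: 541
Step 4: Remaining sum = 541 - 295 = 246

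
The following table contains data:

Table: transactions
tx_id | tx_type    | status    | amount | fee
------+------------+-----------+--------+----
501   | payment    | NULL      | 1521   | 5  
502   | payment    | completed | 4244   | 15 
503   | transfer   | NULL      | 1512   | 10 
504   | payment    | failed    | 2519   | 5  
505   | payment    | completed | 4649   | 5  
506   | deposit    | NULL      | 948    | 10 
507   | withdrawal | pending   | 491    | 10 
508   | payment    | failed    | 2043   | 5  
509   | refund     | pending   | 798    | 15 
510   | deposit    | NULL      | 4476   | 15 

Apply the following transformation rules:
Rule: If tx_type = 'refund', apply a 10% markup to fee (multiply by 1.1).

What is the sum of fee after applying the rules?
96.5

Step 1: Records with tx_type = 'refund' have total fee = 15
Step 2: Apply multiplier: 15 × 1.1 = 16.5
Step 3: Other records total: 80
Step 4: Final sum = 16.5 + 80 = 96.5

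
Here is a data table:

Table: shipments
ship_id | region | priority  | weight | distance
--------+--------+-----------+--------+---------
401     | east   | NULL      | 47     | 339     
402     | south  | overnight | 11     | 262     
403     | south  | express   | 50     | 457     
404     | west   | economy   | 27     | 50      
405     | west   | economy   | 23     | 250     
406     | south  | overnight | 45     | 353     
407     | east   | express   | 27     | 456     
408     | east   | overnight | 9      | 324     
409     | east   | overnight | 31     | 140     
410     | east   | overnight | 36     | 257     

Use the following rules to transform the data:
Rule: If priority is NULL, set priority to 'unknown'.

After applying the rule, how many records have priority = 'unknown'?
1

Step 1: Count records where priority IS NULL
Step 2: Found 1 records with NULL priority
Step 3: These records will have priority set to 'unknown'
Step 4: Records already having priority = 'unknown': 0
Step 5: Answer: 1 + 0 = 1 records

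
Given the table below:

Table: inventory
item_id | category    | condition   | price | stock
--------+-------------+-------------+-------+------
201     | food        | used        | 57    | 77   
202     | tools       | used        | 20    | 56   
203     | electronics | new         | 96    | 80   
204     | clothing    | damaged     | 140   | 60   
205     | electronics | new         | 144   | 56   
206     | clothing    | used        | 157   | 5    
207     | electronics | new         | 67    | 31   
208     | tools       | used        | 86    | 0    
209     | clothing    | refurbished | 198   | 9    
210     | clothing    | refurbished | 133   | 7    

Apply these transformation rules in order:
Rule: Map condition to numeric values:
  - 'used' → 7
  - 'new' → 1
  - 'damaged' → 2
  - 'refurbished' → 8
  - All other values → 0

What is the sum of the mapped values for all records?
49

Step 1: Apply mapping to each record
Step 2: Count by status:
  'used': 4 records × 7 = 28
  'new': 3 records × 1 = 3
  'damaged': 1 records × 2 = 2
  'refurbished': 2 records × 8 = 16
Step 3: Sum all mapped values = 49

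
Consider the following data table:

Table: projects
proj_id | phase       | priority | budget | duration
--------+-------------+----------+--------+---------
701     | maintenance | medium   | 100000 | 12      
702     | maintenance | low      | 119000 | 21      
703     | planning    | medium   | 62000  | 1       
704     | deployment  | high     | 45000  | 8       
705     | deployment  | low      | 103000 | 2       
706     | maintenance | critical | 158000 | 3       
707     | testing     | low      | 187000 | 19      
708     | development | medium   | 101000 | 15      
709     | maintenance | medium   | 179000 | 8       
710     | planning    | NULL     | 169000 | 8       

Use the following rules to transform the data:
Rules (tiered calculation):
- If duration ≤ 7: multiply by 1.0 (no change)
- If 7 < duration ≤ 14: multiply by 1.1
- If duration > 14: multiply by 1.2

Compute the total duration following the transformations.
111.6

Step 1: Tier 1 (duration ≤ 7): 3 records, sum = 6 × 1.0 = 6.0
Step 2: Tier 2 (7 < duration ≤ 14): 4 records, sum = 36 × 1.1 = 39.6
Step 3: Tier 3 (duration > 14): 3 records, sum = 55 × 1.2 = 66.0
Step 4: Final sum = 6.0 + 39.6 + 66.0 = 111.6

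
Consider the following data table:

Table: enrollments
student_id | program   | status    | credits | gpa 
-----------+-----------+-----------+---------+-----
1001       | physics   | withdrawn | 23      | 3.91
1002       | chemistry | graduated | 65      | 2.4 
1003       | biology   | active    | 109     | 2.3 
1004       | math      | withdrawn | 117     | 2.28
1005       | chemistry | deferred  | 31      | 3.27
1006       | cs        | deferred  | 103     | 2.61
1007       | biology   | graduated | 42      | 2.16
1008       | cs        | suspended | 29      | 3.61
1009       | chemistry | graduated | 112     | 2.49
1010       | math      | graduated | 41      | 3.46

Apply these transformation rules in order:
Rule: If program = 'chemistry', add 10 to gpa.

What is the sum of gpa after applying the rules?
58.49

Step 1: Count records where program = 'chemistry': 3
Step 2: Total bonus added: 3 × 10 = 30
Step 3: Original sum of gpa: 28.49
Step 4: Final sum = 28.49 + 30 = 58.49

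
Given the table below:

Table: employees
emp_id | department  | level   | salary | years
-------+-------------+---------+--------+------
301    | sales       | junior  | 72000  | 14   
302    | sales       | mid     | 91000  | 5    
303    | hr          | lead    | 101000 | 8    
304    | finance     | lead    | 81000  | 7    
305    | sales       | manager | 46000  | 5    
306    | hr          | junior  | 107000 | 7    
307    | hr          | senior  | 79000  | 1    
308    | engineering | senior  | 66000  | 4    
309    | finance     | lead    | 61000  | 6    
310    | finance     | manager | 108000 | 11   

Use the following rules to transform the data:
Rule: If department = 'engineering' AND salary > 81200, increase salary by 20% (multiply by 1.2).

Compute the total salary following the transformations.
812000

Step 1: Find records where department = 'engineering' AND salary > 81200
Step 2: 0 records match, summing to 0
Step 3: After multiplier: 0 × 1.2 = 0.0
Step 4: Unaffected records sum: 812000
Step 5: Final sum = 0.0 + 812000 = 812000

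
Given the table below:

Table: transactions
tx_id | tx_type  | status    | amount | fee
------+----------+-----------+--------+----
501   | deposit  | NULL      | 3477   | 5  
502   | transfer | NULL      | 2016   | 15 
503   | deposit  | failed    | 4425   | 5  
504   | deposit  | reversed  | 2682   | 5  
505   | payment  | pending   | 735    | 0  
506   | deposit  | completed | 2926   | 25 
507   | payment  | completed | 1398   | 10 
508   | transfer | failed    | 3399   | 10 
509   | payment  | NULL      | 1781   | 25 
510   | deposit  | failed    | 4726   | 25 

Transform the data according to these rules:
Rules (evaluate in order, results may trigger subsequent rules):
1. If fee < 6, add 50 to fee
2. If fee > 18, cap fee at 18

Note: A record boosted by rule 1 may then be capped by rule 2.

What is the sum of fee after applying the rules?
161

Step 1: Apply rule 1 to records with fee < 6
  - 4 records get bonus of 50
  - Of these, 4 records then exceed 18 and get capped
Step 2: Apply rule 2 to records with fee > 18
  - 3 records (original) are capped
Step 3: Calculate final sum = 161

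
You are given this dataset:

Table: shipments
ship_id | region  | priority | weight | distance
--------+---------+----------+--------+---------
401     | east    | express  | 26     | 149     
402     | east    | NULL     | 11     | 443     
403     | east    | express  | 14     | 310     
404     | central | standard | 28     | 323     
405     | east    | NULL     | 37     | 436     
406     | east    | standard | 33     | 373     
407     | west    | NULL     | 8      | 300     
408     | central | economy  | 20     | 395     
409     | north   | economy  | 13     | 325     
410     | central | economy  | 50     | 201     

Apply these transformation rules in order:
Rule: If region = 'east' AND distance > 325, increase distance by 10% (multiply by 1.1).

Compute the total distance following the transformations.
3380.2

Step 1: Find records where region = 'east' AND distance > 325
Step 2: 3 records match, summing to 1252
Step 3: After multiplier: 1252 × 1.1 = 1377.2
Step 4: Unaffected records sum: 2003
Step 5: Final sum = 1377.2 + 2003 = 3380.2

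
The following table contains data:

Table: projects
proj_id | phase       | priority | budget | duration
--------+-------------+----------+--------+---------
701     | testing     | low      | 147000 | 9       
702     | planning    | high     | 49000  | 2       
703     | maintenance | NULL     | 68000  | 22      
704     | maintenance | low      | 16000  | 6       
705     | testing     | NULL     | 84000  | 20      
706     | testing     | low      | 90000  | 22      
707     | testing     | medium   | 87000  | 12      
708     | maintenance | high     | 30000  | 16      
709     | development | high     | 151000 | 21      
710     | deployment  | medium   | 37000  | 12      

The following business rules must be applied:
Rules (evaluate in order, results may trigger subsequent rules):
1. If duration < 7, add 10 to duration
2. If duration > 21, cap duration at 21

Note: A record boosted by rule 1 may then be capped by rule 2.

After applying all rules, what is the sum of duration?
160

Step 1: Apply rule 1 to records with duration < 7
  - 2 records get bonus of 10
  - Of these, 0 records then exceed 21 and get capped
Step 2: Apply rule 2 to records with duration > 21
  - 2 records (original) are capped
Step 3: Calculate final sum = 160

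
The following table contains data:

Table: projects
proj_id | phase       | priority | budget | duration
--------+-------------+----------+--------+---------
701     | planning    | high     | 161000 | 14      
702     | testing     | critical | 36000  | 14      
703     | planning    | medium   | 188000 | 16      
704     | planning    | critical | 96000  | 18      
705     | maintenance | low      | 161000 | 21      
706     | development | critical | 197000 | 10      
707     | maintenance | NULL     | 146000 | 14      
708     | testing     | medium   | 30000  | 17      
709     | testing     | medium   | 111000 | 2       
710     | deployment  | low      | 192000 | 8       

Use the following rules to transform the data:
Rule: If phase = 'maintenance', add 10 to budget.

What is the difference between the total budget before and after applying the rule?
20

Step 1: Original sum of budget = 1318000
Step 2: 2 records have phase = 'maintenance'
Step 3: Each affected record changes by 10
Step 4: Total change = 2 × 10 = 20
Step 5: New sum = 1318000 + 20 = 1318020
Step 6: Difference = |1318020 - 1318000| = 20
        (Sum increased by 20)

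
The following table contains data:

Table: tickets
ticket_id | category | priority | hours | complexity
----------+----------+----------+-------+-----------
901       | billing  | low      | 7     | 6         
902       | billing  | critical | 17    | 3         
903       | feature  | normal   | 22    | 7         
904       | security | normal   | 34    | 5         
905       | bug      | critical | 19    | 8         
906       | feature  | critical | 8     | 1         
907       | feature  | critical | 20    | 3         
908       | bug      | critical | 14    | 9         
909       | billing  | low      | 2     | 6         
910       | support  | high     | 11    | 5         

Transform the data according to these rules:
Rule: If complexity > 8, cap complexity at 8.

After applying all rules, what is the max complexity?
8

Step 1: Original maximum complexity = 9
Step 2: Apply cap at 8
Step 3: 1 records had complexity > 8 and were capped
Step 4: Maximum after transformation = 8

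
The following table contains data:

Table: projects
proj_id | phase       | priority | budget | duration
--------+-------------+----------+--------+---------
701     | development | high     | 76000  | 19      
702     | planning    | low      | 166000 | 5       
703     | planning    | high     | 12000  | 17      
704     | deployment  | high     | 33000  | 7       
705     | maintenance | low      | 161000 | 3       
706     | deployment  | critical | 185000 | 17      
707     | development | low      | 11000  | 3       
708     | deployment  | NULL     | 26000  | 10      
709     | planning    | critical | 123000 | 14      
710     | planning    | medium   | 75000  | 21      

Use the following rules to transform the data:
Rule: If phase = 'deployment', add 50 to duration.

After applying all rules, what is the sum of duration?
266

Step 1: Count records where phase = 'deployment': 3
Step 2: Total bonus added: 3 × 50 = 150
Step 3: Original sum of duration: 116
Step 4: Final sum = 116 + 150 = 266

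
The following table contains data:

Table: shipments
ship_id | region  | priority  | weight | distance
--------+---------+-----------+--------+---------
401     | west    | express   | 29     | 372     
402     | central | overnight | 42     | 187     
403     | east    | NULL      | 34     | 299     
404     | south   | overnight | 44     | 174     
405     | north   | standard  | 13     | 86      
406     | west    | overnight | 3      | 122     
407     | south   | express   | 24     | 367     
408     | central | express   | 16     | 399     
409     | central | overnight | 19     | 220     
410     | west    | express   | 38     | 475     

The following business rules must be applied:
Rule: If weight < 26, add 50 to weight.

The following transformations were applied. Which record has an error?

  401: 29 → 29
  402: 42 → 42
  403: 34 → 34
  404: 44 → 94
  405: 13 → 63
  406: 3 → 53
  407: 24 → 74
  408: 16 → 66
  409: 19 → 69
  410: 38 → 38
Record 404 has an error. The correct transformed value should be 44, not 94.

Step 1: Check each record against the rule
Step 2: Record 404 has weight = 44
Step 3: Since 44 >= 26, the bonus should not have been applied
Step 4: Correct value = 44, but claimed value = 94
Conclusion: Record 404 has the error.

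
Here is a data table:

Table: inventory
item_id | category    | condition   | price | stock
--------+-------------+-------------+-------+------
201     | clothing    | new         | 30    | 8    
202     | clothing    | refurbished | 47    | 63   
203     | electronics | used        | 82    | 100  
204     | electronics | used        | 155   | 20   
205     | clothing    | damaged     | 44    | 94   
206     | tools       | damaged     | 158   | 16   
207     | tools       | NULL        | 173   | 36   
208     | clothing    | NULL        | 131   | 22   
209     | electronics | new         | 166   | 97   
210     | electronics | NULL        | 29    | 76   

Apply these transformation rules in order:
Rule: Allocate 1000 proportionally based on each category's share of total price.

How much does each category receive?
clothing: 248.28, electronics: 425.62, tools: 326.11

Step 1: Calculate total price = 1015
Step 2: Calculate each category's proportion:
  clothing: 252/1015 = 24.83% → 248.28
  electronics: 432/1015 = 42.56% → 425.62
  tools: 331/1015 = 32.61% → 326.11
Step 3: Verify: sum of allocations ≈ 1000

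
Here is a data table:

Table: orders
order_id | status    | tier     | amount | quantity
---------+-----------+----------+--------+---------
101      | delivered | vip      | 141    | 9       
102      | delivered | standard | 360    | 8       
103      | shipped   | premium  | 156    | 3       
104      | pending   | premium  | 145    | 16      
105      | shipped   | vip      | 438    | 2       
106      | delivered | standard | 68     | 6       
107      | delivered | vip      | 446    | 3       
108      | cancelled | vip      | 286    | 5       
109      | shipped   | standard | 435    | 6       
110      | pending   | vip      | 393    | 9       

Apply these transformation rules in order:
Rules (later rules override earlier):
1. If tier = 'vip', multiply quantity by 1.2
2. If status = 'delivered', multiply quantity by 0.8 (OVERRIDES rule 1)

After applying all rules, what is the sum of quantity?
65.0

Step 1: Rule 2 takes priority for records with status = 'delivered'
  - 4 records: 26 × 0.8 = 20.8
Step 2: Rule 1 applies to remaining records with tier = 'vip'
  - 3 records: 16 × 1.2 = 19.2
Step 3: Other records unchanged: 25
Step 4: Final sum = 20.8 + 19.2 + 25 = 65.0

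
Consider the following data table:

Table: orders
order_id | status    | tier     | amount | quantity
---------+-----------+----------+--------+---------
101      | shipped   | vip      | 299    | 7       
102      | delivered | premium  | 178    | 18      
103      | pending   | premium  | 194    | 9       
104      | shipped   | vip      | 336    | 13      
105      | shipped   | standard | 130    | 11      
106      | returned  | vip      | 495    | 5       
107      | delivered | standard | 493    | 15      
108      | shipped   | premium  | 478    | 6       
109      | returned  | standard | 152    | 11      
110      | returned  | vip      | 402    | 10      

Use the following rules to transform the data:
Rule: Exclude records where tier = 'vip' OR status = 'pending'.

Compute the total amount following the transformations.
1431

Step 1: Find records where tier = 'vip' OR status = 'pending'
Step 2: 5 records match, summing to 1726
Step 3: Original sum: 3157
Step 4: Remaining sum = 3157 - 1726 = 1431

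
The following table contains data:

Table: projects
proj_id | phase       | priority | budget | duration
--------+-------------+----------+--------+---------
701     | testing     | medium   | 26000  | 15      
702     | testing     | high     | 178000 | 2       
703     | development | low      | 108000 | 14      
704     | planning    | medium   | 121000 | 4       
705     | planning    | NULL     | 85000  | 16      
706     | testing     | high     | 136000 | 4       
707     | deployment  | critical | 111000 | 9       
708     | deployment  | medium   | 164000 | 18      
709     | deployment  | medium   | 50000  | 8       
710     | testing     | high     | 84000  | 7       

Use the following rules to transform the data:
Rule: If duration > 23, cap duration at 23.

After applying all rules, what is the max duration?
18

Step 1: Original maximum duration = 18
Step 2: Check cap of 23 against maximum
Step 3: No records exceed the cap (max 18 <= cap 23), so no capping applies
Step 4: Maximum after transformation = 18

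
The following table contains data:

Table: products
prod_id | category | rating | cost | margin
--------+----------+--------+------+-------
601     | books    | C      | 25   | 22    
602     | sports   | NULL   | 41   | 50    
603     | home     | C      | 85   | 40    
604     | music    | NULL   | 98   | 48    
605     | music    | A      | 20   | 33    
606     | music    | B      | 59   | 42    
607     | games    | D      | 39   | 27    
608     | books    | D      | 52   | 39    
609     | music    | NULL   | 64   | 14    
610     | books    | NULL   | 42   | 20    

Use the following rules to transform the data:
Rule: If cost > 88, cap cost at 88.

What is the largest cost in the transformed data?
88

Step 1: Original maximum cost = 98
Step 2: Apply cap at 88
Step 3: 1 records had cost > 88 and were capped
Step 4: Maximum after transformation = 88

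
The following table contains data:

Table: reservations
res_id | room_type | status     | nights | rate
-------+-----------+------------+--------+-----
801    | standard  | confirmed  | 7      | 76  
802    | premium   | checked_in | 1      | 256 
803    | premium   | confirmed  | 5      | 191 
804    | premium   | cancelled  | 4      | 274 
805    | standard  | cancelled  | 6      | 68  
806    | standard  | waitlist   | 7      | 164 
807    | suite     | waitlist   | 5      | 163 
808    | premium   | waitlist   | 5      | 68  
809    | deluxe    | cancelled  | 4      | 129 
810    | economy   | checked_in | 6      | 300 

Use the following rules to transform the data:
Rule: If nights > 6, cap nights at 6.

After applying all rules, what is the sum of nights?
48

Step 1: 2 records have nights > 6
Step 2: These records originally summed to 14
Step 3: After capping: 2 × 6 = 12
Step 4: Unaffected records sum: 36
Step 5: Final sum = 12 + 36 = 48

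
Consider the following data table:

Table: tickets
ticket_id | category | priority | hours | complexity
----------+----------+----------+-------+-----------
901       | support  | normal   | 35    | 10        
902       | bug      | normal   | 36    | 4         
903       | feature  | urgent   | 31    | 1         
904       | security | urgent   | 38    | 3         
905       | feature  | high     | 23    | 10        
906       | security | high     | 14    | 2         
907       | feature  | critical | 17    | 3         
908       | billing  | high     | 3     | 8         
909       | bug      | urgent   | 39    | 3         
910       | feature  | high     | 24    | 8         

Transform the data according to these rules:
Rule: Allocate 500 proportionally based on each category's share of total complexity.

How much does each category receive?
billing: 76.92, bug: 67.31, feature: 211.54, security: 48.08, support: 96.15

Step 1: Calculate total complexity = 52
Step 2: Calculate each category's proportion:
  billing: 8/52 = 15.38% → 76.92
  bug: 7/52 = 13.46% → 67.31
  feature: 22/52 = 42.31% → 211.54
  security: 5/52 = 9.62% → 48.08
  support: 10/52 = 19.23% → 96.15
Step 3: Verify: sum of allocations ≈ 500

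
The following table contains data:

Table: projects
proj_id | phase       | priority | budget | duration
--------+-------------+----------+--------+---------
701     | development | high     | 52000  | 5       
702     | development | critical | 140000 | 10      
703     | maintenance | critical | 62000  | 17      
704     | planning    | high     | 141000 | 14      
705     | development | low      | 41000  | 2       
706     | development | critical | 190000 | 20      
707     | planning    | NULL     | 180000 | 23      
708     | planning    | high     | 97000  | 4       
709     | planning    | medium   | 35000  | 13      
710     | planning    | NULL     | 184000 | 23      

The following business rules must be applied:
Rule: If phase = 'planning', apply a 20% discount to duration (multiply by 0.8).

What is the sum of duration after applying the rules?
115.6

Step 1: Records with phase = 'planning' have total duration = 77
Step 2: Apply multiplier: 77 × 0.8 = 61.6
Step 3: Other records total: 54
Step 4: Final sum = 61.6 + 54 = 115.6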